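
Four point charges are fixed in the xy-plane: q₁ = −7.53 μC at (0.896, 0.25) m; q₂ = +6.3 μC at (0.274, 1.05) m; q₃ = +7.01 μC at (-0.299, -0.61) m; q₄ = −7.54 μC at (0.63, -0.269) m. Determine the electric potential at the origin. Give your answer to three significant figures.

-2.68×10⁴ V

The total potential is the scalar sum of each charge's contribution, V = Σ kqᵢ/rᵢ.
Distances from the field point to each charge: r₁ = 0.930 m, r₂ = 1.09 m, r₃ = 0.679 m, r₄ = 0.685 m.
V = k[(-7.53×10⁻⁶)/(0.930) + (6.30×10⁻⁶)/(1.09) + (7.01×10⁻⁶)/(0.679) + (-7.54×10⁻⁶)/(0.685)] = -2.68×10⁴ V.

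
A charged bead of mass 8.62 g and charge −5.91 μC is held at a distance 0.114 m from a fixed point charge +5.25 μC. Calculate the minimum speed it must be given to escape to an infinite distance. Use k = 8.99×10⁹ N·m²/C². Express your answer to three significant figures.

To just escape, total mechanical energy must reach zero at infinity: ½mv²_min + U = 0, so ½mv²_min = −U = |kQq|/r.
|U| = |kQq|/r = (8.99×10⁹ N·m²/C²)(5.25×10⁻⁶)(5.91×10⁻⁶)/(0.114) = 2.45 J.
v_min = √(2|U|/m) = √(2·2.45/8.62×10⁻³) = 23.8 m/s.

23.8 m/s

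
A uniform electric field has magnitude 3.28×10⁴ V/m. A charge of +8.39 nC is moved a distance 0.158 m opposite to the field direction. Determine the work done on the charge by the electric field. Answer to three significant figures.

The potential change for a displacement 0.158 m opposite to the field direction is ΔV = +Ed = 5180 V.
W_field = −qΔV = -4.35×10⁻⁵ J.

-4.35×10⁻⁵ J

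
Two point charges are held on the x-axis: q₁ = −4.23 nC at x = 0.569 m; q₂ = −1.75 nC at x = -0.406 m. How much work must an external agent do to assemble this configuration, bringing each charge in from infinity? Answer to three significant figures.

6.83×10⁻⁸ J

The assembly work is the sum of pairwise potential energies, U = Σ_{i<j} kqᵢqⱼ/rᵢⱼ.
Pair separations: r₁₂ = 0.975 m.
U = (6.83×10⁻⁸) = 6.83×10⁻⁸ J.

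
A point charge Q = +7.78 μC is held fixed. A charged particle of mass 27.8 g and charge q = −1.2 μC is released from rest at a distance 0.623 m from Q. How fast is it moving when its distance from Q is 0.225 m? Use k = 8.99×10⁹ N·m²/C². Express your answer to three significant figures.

Only the electrostatic force acts, so mechanical energy is conserved: ½mv² = U₁ − U₂ = kQq(1/r₁ − 1/r₂).
U₁ − U₂ = (8.99×10⁹ N·m²/C²)(7.78×10⁻⁶ C)(-1.20×10⁻⁶ C)(1/0.623 − 1/0.225) = 0.238 J.
v = √(2·0.238/0.0278) = 4.14 m/s.

4.14 m/s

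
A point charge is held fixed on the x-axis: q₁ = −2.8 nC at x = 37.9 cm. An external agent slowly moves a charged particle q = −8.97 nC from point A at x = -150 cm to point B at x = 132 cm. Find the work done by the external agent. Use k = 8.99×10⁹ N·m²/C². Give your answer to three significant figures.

1.20×10⁻⁷ J

For quasistatic motion the external work equals the change in potential energy: W_ext = qΔV = q(V_B − V_A).
At A: distance to the source charge is 1.88 m; V_A = kq₁/r = -13.4 V.
At B: distance to the source charge is 0.941 m; V_B = kq₁/r = -26.8 V.
ΔV = V_B − V_A = -13.4 V.
W_ext = qΔV = (-8.97×10⁻⁹ C)(-13.4 V) = 1.20×10⁻⁷ J.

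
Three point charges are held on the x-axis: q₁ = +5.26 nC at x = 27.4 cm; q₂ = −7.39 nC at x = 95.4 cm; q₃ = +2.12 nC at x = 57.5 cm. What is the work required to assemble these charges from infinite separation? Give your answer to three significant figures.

-5.52×10⁻⁷ J

The work to assemble the configuration equals its total potential energy, U = Σ kqᵢqⱼ/rᵢⱼ over all pairs.
Pair separations: r₁₂ = 0.680 m, r₁₃ = 0.301 m, r₂₃ = 0.379 m.
U = (-5.14×10⁻⁷) + (3.33×10⁻⁷) + (-3.72×10⁻⁷) = -5.52×10⁻⁷ J.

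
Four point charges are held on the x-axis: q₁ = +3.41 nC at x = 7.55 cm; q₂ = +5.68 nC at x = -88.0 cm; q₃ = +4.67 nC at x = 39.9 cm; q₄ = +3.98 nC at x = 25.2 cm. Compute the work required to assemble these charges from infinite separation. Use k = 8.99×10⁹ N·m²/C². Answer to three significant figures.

2.82×10⁻⁶ J

The assembly work is the sum of pairwise potential energies, U = Σ_{i<j} kqᵢqⱼ/rᵢⱼ.
Pair separations: r₁₂ = 0.956 m, r₁₃ = 0.323 m, r₁₄ = 0.176 m, r₂₃ = 1.28 m, r₂₄ = 1.13 m, r₃₄ = 0.147 m.
Summing all 6 pair terms gives U = 2.82×10⁻⁶ J.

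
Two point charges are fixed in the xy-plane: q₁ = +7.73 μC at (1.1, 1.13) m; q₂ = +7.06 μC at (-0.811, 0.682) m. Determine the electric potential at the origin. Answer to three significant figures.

1.04×10⁵ V

The total potential is the scalar sum of each charge's contribution, V = Σ kqᵢ/rᵢ.
Distances from the field point to each charge: r₁ = 1.58 m, r₂ = 1.06 m.
V = k[(7.73×10⁻⁶)/(1.58) + (7.06×10⁻⁶)/(1.06)] = 1.04×10⁵ V.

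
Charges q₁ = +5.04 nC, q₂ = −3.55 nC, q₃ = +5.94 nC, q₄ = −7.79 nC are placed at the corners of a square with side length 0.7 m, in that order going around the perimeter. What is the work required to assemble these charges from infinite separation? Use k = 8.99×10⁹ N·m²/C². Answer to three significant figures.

The work to assemble the configuration equals its total potential energy, U = Σ kqᵢqⱼ/rᵢⱼ over all pairs.
The four side pairs have separation 0.700 m and the two diagonal pairs 0.990 m.
Summing all 6 pair terms gives U = -1.08×10⁻⁶ J.

-1.08×10⁻⁶ J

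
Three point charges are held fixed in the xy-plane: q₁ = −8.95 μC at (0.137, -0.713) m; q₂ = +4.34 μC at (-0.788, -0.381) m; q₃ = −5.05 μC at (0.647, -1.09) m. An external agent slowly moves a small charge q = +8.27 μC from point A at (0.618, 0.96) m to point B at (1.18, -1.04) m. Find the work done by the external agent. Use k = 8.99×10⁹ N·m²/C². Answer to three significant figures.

-0.755 J

For quasistatic motion the external work equals the change in potential energy: W_ext = qΔV = q(V_B − V_A).
At A: distances to the source charges are 1.74 m, 1.94 m, 2.05 m; V_A = Σ kqᵢ/rᵢ = -4.83×10⁴ V.
At B: distances to the source charges are 1.09 m, 2.08 m, 0.535 m; V_B = Σ kqᵢ/rᵢ = -1.40×10⁵ V.
ΔV = V_B − V_A = -9.13×10⁴ V.
W_ext = qΔV = (8.27×10⁻⁶ C)(-9.13×10⁴ V) = -0.755 J.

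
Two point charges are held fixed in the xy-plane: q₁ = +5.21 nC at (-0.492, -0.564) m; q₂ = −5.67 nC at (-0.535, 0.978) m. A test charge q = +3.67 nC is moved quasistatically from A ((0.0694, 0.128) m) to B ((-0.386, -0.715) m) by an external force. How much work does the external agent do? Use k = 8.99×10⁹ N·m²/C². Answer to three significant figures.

For quasistatic motion the external work equals the change in potential energy: W_ext = qΔV = q(V_B − V_A).
At A: distances to the source charges are 0.891 m, 1.04 m; V_A = Σ kqᵢ/rᵢ = 3.69 V.
At B: distances to the source charges are 0.184 m, 1.70 m; V_B = Σ kqᵢ/rᵢ = 224 V.
ΔV = V_B − V_A = 220 V.
W_ext = qΔV = (3.67×10⁻⁹ C)(220 V) = 8.08×10⁻⁷ J.

8.08×10⁻⁷ J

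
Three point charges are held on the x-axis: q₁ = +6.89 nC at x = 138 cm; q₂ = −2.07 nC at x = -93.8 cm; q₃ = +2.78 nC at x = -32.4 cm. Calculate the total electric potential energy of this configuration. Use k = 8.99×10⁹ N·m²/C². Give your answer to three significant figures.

-3.85×10⁻⁸ J

The work to assemble the configuration equals its total potential energy, U = Σ kqᵢqⱼ/rᵢⱼ over all pairs.
Pair separations: r₁₂ = 2.32 m, r₁₃ = 1.70 m, r₂₃ = 0.614 m.
U = (-5.53×10⁻⁸) + (1.01×10⁻⁷) + (-8.43×10⁻⁸) = -3.85×10⁻⁸ J.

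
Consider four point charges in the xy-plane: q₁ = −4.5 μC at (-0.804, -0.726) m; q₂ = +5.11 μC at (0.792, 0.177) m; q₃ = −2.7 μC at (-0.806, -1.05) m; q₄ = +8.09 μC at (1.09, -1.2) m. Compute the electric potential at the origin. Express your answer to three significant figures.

4.58×10⁴ V

The total potential is the scalar sum of each charge's contribution, V = Σ kqᵢ/rᵢ.
Distances from the field point to each charge: r₁ = 1.08 m, r₂ = 0.812 m, r₃ = 1.32 m, r₄ = 1.62 m.
V = k[(-4.50×10⁻⁶)/(1.08) + (5.11×10⁻⁶)/(0.812) + (-2.70×10⁻⁶)/(1.32) + (8.09×10⁻⁶)/(1.62)] = 4.58×10⁴ V.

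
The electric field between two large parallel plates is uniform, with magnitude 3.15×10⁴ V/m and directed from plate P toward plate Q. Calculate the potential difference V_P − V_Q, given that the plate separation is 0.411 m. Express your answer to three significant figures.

In a uniform field, potential decreases in the direction of E: ΔV = −E·d for a displacement d parallel to E.
Going from Q to P is a displacement of 0.411 m opposite to the field, so V_P − V_Q = +Ed = 1.29×10⁴ V.

1.29×10⁴ V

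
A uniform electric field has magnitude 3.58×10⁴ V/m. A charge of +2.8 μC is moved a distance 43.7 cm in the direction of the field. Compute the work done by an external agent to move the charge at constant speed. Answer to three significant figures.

-0.0438 J

The potential change for a displacement 43.7 cm in the direction of the field is ΔV = −Ed = -1.56×10⁴ V.
W_ext = qΔV = -0.0438 J.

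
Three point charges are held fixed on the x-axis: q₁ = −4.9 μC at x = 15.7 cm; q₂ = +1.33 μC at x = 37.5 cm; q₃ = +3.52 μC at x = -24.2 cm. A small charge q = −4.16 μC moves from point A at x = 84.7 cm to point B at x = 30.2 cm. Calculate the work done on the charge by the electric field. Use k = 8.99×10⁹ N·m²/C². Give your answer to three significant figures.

The work done by the electric force is W_field = −ΔU = −q(V_B − V_A) = q(V_A − V_B).
At A: distances to the source charges are 0.690 m, 0.472 m, 1.09 m; V_A = Σ kqᵢ/rᵢ = -9450 V.
At B: distances to the source charges are 0.145 m, 0.0730 m, 0.544 m; V_B = Σ kqᵢ/rᵢ = -8.18×10⁴ V.
ΔV = V_B − V_A = -7.24×10⁴ V.
W_field = −qΔV = −(-4.16×10⁻⁶ C)(-7.24×10⁴ V) = -0.301 J.

-0.301 J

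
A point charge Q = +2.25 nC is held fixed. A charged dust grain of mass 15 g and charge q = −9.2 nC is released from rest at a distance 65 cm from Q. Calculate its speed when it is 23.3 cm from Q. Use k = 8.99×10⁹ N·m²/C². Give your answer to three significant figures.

Only the electrostatic force acts, so mechanical energy is conserved: ½mv² = U₁ − U₂ = kQq(1/r₁ − 1/r₂).
U₁ − U₂ = (8.99×10⁹ N·m²/C²)(2.25×10⁻⁹ C)(-9.20×10⁻⁹ C)(1/0.650 − 1/0.233) = 5.12×10⁻⁷ J.
v = √(2·5.12×10⁻⁷/0.0150) = 8.27×10⁻³ m/s.

8.27×10⁻³ m/s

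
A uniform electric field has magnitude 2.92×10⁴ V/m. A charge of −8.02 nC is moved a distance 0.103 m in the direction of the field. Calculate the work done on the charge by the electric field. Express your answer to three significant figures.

-2.41×10⁻⁵ J

The potential change for a displacement 0.103 m in the direction of the field is ΔV = −Ed = -3010 V.
W_field = −qΔV = -2.41×10⁻⁵ J.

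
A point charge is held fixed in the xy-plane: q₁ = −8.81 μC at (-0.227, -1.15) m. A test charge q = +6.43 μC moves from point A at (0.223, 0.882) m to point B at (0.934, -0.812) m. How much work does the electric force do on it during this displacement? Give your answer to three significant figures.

The work done by the electric force is W_field = −ΔU = −q(V_B − V_A) = q(V_A − V_B).
At A: distance to the source charge is 2.08 m; V_A = kq₁/r = -3.81×10⁴ V.
At B: distance to the source charge is 1.21 m; V_B = kq₁/r = -6.55×10⁴ V.
ΔV = V_B − V_A = -2.74×10⁴ V.
W_field = −qΔV = −(6.43×10⁻⁶ C)(-2.74×10⁴ V) = 0.176 J.

0.176 J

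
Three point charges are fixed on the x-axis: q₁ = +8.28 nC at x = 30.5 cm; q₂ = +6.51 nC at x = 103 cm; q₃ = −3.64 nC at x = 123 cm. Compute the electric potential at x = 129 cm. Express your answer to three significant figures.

-245 V

Electric potential is a scalar, so the contributions from each charge add algebraically: V = Σ kqᵢ/rᵢ.
Distances from the field point to each charge: r₁ = 0.985 m, r₂ = 0.260 m, r₃ = 0.0600 m.
V = k[(8.28×10⁻⁹)/(0.985) + (6.51×10⁻⁹)/(0.260) + (-3.64×10⁻⁹)/(0.0600)] = -245 V.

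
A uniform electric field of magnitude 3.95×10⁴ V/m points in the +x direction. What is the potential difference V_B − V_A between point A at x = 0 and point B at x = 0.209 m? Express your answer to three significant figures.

In a uniform field, potential decreases in the direction of E: V_B − V_A = −E·Δx.
V_B − V_A = −(3.95×10⁴ V/m)(0.209 m) = -8260 V.

-8260 V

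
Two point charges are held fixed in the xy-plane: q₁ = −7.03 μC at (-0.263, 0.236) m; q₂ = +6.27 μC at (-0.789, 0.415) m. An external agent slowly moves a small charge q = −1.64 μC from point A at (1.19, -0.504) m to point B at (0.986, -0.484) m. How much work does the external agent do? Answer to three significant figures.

4.24×10⁻³ J

For quasistatic motion the external work equals the change in potential energy: W_ext = qΔV = q(V_B − V_A).
At A: distances to the source charges are 1.63 m, 2.18 m; V_A = Σ kqᵢ/rᵢ = -1.29×10⁴ V.
At B: distances to the source charges are 1.44 m, 1.99 m; V_B = Σ kqᵢ/rᵢ = -1.55×10⁴ V.
ΔV = V_B − V_A = -2580 V.
W_ext = qΔV = (-1.64×10⁻⁶ C)(-2580 V) = 4.24×10⁻³ J.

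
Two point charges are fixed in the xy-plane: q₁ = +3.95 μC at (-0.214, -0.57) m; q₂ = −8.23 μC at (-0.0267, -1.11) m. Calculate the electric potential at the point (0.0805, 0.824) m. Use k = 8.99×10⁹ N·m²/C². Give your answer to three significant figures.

-1.33×10⁴ V

The total potential is the scalar sum of each charge's contribution, V = Σ kqᵢ/rᵢ.
Distances from the field point to each charge: r₁ = 1.42 m, r₂ = 1.94 m.
V = k[(3.95×10⁻⁶)/(1.42) + (-8.23×10⁻⁶)/(1.94)] = -1.33×10⁴ V.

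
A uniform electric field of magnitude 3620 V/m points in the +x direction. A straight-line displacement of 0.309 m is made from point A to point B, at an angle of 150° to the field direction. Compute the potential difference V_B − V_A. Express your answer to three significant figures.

Only the component of displacement along E changes the potential: ΔV = −E·d·cosθ.
ΔV = −(3620 V/m)(0.309 m)cos150° = 969 V.

969 V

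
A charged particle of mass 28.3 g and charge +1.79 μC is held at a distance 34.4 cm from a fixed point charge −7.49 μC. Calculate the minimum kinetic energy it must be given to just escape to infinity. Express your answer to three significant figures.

0.350 J

To just escape, total mechanical energy must reach zero at infinity: ½mv²_min + U = 0, so ½mv²_min = −U = |kQq|/r.
|U| = |kQq|/r = (8.99×10⁹ N·m²/C²)(7.49×10⁻⁶)(1.79×10⁻⁶)/(0.344) = 0.350 J.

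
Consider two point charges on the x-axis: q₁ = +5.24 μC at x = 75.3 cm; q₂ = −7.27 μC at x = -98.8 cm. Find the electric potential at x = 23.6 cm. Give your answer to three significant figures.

Electric potential is a scalar, so the contributions from each charge add algebraically: V = Σ kqᵢ/rᵢ.
Distances from the field point to each charge: r₁ = 0.517 m, r₂ = 1.22 m.
V = k[(5.24×10⁻⁶)/(0.517) + (-7.27×10⁻⁶)/(1.22)] = 3.77×10⁴ V.

3.77×10⁴ V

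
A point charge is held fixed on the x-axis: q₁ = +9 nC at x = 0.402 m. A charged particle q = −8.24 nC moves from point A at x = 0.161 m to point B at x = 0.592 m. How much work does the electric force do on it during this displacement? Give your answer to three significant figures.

The work done by the electric force is W_field = −ΔU = −q(V_B − V_A) = q(V_A − V_B).
At A: distance to the source charge is 0.241 m; V_A = kq₁/r = 336 V.
At B: distance to the source charge is 0.190 m; V_B = kq₁/r = 426 V.
ΔV = V_B − V_A = 90.1 V.
W_field = −qΔV = −(-8.24×10⁻⁹ C)(90.1 V) = 7.43×10⁻⁷ J.

7.43×10⁻⁷ J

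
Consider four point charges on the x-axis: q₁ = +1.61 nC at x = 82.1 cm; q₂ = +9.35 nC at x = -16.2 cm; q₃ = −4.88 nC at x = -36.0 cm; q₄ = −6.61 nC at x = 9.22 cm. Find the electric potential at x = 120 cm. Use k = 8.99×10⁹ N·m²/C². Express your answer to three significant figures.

The total potential is the scalar sum of each charge's contribution, V = Σ kqᵢ/rᵢ.
Distances from the field point to each charge: r₁ = 0.379 m, r₂ = 1.36 m, r₃ = 1.56 m, r₄ = 1.11 m.
V = k[(1.61×10⁻⁹)/(0.379) + (9.35×10⁻⁹)/(1.36) + (-4.88×10⁻⁹)/(1.56) + (-6.61×10⁻⁹)/(1.11)] = 18.1 V.

18.1 V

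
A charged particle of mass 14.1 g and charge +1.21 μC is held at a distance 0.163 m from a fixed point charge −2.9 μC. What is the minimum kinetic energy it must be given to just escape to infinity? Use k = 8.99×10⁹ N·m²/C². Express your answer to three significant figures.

0.194 J

To just escape, total mechanical energy must reach zero at infinity: ½mv²_min + U = 0, so ½mv²_min = −U = |kQq|/r.
|U| = |kQq|/r = (8.99×10⁹ N·m²/C²)(2.90×10⁻⁶)(1.21×10⁻⁶)/(0.163) = 0.194 J.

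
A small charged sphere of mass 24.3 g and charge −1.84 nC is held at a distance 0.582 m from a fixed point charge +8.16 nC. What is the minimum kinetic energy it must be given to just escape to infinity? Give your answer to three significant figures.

2.32×10⁻⁷ J

To just escape, total mechanical energy must reach zero at infinity: ½mv²_min + U = 0, so ½mv²_min = −U = |kQq|/r.
|U| = |kQq|/r = (8.99×10⁹ N·m²/C²)(8.16×10⁻⁹)(1.84×10⁻⁹)/(0.582) = 2.32×10⁻⁷ J.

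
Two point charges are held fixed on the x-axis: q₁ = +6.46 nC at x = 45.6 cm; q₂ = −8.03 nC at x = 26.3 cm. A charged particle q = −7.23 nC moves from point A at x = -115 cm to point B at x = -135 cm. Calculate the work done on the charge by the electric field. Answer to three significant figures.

The work done by the electric force is W_field = −ΔU = −q(V_B − V_A) = q(V_A − V_B).
At A: distances to the source charges are 1.61 m, 1.41 m; V_A = Σ kqᵢ/rᵢ = -14.9 V.
At B: distances to the source charges are 1.81 m, 1.61 m; V_B = Σ kqᵢ/rᵢ = -12.6 V.
ΔV = V_B − V_A = 2.33 V.
W_field = −qΔV = −(-7.23×10⁻⁹ C)(2.33 V) = 1.68×10⁻⁸ J.

1.68×10⁻⁸ J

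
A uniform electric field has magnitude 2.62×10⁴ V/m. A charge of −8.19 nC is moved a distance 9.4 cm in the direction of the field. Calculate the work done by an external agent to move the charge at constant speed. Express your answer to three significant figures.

The potential change for a displacement 9.4 cm in the direction of the field is ΔV = −Ed = -2460 V.
W_ext = qΔV = 2.02×10⁻⁵ J.

2.02×10⁻⁵ J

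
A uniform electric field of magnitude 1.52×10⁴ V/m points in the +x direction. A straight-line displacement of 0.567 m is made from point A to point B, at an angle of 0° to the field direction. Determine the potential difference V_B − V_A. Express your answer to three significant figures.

-8620 V

Only the component of displacement along E changes the potential: ΔV = −E·d·cosθ.
ΔV = −(1.52×10⁴ V/m)(0.567 m)cos0° = -8620 V.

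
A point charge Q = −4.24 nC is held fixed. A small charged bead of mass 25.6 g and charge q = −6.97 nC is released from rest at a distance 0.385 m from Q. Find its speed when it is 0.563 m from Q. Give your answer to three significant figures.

4.13×10⁻³ m/s

Only the electrostatic force acts, so mechanical energy is conserved: ½mv² = U₁ − U₂ = kQq(1/r₁ − 1/r₂).
U₁ − U₂ = (8.99×10⁹ N·m²/C²)(-4.24×10⁻⁹ C)(-6.97×10⁻⁹ C)(1/0.385 − 1/0.563) = 2.18×10⁻⁷ J.
v = √(2·2.18×10⁻⁷/0.0256) = 4.13×10⁻³ m/s.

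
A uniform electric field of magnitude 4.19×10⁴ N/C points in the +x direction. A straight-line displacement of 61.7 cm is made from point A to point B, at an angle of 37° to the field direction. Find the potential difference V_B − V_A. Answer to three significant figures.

Only the component of displacement along E changes the potential: ΔV = −E·d·cosθ.
ΔV = −(4.19×10⁴ V/m)(0.617 m)cos37° = -2.06×10⁴ V.

-2.06×10⁴ V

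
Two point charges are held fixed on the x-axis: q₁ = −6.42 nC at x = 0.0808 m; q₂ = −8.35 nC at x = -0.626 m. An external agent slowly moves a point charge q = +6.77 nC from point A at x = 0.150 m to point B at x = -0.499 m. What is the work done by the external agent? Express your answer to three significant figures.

For quasistatic motion the external work equals the change in potential energy: W_ext = qΔV = q(V_B − V_A).
At A: distances to the source charges are 0.0692 m, 0.776 m; V_A = Σ kqᵢ/rᵢ = -931 V.
At B: distances to the source charges are 0.580 m, 0.127 m; V_B = Σ kqᵢ/rᵢ = -691 V.
ΔV = V_B − V_A = 240 V.
W_ext = qΔV = (6.77×10⁻⁹ C)(240 V) = 1.63×10⁻⁶ J.

1.63×10⁻⁶ J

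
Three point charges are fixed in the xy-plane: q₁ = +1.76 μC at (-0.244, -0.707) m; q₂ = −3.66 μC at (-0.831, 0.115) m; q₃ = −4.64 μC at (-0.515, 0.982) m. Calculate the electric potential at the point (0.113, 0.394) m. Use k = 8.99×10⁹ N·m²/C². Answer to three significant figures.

-6.82×10⁴ V

The total potential is the scalar sum of each charge's contribution, V = Σ kqᵢ/rᵢ.
Distances from the field point to each charge: r₁ = 1.16 m, r₂ = 0.984 m, r₃ = 0.860 m.
V = k[(1.76×10⁻⁶)/(1.16) + (-3.66×10⁻⁶)/(0.984) + (-4.64×10⁻⁶)/(0.860)] = -6.82×10⁴ V.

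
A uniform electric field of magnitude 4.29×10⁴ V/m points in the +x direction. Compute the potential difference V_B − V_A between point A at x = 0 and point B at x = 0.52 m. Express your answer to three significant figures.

-2.23×10⁴ V

In a uniform field, potential decreases in the direction of E: V_B − V_A = −E·Δx.
V_B − V_A = −(4.29×10⁴ V/m)(0.520 m) = -2.23×10⁴ V.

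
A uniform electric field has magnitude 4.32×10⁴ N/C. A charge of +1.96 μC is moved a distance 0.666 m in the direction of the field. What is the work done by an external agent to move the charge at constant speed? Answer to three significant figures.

-0.0564 J

The potential change for a displacement 0.666 m in the direction of the field is ΔV = −Ed = -2.88×10⁴ V.
W_ext = qΔV = -0.0564 J.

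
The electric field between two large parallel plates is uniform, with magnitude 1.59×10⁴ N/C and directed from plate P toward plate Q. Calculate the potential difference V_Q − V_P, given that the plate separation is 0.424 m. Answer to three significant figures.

-6740 V

In a uniform field, potential decreases in the direction of E: ΔV = −E·d for a displacement d parallel to E.
Going from P to Q is a displacement of 0.424 m along the field, so V_Q − V_P = −Ed = -6740 V.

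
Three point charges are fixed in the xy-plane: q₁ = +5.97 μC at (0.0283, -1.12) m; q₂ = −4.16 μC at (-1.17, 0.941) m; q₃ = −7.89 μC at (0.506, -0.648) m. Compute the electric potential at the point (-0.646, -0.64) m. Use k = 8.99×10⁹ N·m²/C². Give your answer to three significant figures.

-1.92×10⁴ V

The total potential is the scalar sum of each charge's contribution, V = Σ kqᵢ/rᵢ.
Distances from the field point to each charge: r₁ = 0.828 m, r₂ = 1.67 m, r₃ = 1.15 m.
V = k[(5.97×10⁻⁶)/(0.828) + (-4.16×10⁻⁶)/(1.67) + (-7.89×10⁻⁶)/(1.15)] = -1.92×10⁴ V.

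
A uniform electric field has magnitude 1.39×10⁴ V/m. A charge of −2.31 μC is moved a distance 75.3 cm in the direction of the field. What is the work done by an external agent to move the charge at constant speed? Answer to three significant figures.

0.0242 J

The potential change for a displacement 75.3 cm in the direction of the field is ΔV = −Ed = -1.05×10⁴ V.
W_ext = qΔV = 0.0242 J.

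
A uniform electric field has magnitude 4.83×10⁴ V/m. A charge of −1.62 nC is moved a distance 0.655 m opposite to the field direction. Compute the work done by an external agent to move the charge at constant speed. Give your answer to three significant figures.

The potential change for a displacement 0.655 m opposite to the field direction is ΔV = +Ed = 3.16×10⁴ V.
W_ext = qΔV = -5.13×10⁻⁵ J.

-5.13×10⁻⁵ J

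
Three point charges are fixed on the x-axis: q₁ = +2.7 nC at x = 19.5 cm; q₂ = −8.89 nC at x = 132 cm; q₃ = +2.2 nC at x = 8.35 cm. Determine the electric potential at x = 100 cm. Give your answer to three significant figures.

-198 V

The total potential is the scalar sum of each charge's contribution, V = Σ kqᵢ/rᵢ.
Distances from the field point to each charge: r₁ = 0.805 m, r₂ = 0.320 m, r₃ = 0.916 m.
V = k[(2.70×10⁻⁹)/(0.805) + (-8.89×10⁻⁹)/(0.320) + (2.20×10⁻⁹)/(0.916)] = -198 V.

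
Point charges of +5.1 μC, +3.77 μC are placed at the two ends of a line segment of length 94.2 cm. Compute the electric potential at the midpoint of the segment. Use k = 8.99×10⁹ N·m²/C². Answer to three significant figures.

1.69×10⁵ V

The total potential is the scalar sum of each charge's contribution, V = Σ kqᵢ/rᵢ.
Each charge is 0.471 m from the midpoint.
V = k[(5.10×10⁻⁶)/(0.471) + (3.77×10⁻⁶)/(0.471)] = 1.69×10⁵ V.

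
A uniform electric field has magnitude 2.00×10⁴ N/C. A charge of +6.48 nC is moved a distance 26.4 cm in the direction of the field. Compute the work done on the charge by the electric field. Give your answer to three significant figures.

The potential change for a displacement 26.4 cm in the direction of the field is ΔV = −Ed = -5280 V.
W_field = −qΔV = 3.42×10⁻⁵ J.

3.42×10⁻⁵ J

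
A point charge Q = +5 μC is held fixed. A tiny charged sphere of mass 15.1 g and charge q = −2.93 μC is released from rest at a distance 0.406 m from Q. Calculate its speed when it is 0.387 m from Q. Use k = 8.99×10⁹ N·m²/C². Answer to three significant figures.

Only the electrostatic force acts, so mechanical energy is conserved: ½mv² = U₁ − U₂ = kQq(1/r₁ − 1/r₂).
U₁ − U₂ = (8.99×10⁹ N·m²/C²)(5.00×10⁻⁶ C)(-2.93×10⁻⁶ C)(1/0.406 − 1/0.387) = 0.0159 J.
v = √(2·0.0159/0.0151) = 1.45 m/s.

1.45 m/s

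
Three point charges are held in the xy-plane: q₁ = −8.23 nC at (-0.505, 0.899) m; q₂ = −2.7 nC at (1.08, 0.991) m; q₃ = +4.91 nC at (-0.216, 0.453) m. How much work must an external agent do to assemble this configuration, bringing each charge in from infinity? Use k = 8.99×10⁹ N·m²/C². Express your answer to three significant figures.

The work to assemble the configuration equals its total potential energy, U = Σ kqᵢqⱼ/rᵢⱼ over all pairs.
Pair separations: r₁₂ = 1.59 m, r₁₃ = 0.531 m, r₂₃ = 1.40 m.
U = (1.26×10⁻⁷) + (-6.84×10⁻⁷) + (-8.49×10⁻⁸) = -6.43×10⁻⁷ J.

-6.43×10⁻⁷ J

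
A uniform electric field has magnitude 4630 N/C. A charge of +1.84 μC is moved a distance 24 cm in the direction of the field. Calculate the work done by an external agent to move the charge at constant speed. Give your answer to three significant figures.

The potential change for a displacement 24 cm in the direction of the field is ΔV = −Ed = -1110 V.
W_ext = qΔV = -2.04×10⁻³ J.

-2.04×10⁻³ J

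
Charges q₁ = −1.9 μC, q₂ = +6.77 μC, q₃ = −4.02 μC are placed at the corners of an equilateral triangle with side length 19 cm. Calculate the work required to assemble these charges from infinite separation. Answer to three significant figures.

-1.53 J

The assembly work is the sum of pairwise potential energies, U = Σ_{i<j} kqᵢqⱼ/rᵢⱼ.
All three pair separations equal the side length, 0.190 m.
U = (-0.609) + (0.361) + (-1.29) = -1.53 J.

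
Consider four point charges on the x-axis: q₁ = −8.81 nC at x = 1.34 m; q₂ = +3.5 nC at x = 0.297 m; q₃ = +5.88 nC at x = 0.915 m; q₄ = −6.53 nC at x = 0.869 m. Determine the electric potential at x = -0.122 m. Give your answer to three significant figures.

Electric potential is a scalar, so the contributions from each charge add algebraically: V = Σ kqᵢ/rᵢ.
Distances from the field point to each charge: r₁ = 1.46 m, r₂ = 0.419 m, r₃ = 1.04 m, r₄ = 0.991 m.
V = k[(-8.81×10⁻⁹)/(1.46) + (3.50×10⁻⁹)/(0.419) + (5.88×10⁻⁹)/(1.04) + (-6.53×10⁻⁹)/(0.991)] = 12.7 V.

12.7 V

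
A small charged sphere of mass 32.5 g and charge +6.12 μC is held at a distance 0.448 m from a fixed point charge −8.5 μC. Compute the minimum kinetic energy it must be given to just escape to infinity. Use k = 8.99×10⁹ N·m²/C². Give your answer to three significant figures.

To just escape, total mechanical energy must reach zero at infinity: ½mv²_min + U = 0, so ½mv²_min = −U = |kQq|/r.
|U| = |kQq|/r = (8.99×10⁹ N·m²/C²)(8.50×10⁻⁶)(6.12×10⁻⁶)/(0.448) = 1.04 J.

1.04 J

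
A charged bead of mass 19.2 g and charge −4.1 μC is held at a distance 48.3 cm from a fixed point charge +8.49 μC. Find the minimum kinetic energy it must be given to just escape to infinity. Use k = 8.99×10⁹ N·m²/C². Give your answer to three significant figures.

0.648 J

To just escape, total mechanical energy must reach zero at infinity: ½mv²_min + U = 0, so ½mv²_min = −U = |kQq|/r.
|U| = |kQq|/r = (8.99×10⁹ N·m²/C²)(8.49×10⁻⁶)(4.10×10⁻⁶)/(0.483) = 0.648 J.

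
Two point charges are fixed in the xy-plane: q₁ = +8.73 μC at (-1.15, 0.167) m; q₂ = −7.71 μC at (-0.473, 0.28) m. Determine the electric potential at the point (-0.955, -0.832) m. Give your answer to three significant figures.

1.99×10⁴ V

Electric potential is a scalar, so the contributions from each charge add algebraically: V = Σ kqᵢ/rᵢ.
Distances from the field point to each charge: r₁ = 1.02 m, r₂ = 1.21 m.
V = k[(8.73×10⁻⁶)/(1.02) + (-7.71×10⁻⁶)/(1.21)] = 1.99×10⁴ V.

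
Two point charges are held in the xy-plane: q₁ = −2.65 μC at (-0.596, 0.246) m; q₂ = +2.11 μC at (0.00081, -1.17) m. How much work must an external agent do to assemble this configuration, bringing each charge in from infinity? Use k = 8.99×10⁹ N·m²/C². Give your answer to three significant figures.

-0.0327 J

The assembly work is the sum of pairwise potential energies, U = Σ_{i<j} kqᵢqⱼ/rᵢⱼ.
Pair separations: r₁₂ = 1.54 m.
U = (-0.0327) = -0.0327 J.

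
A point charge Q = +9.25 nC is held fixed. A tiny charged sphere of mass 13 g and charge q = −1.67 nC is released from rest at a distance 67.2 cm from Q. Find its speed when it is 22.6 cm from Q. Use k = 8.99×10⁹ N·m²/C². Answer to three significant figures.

7.92×10⁻³ m/s

Only the electrostatic force acts, so mechanical energy is conserved: ½mv² = U₁ − U₂ = kQq(1/r₁ − 1/r₂).
U₁ − U₂ = (8.99×10⁹ N·m²/C²)(9.25×10⁻⁹ C)(-1.67×10⁻⁹ C)(1/0.672 − 1/0.226) = 4.08×10⁻⁷ J.
v = √(2·4.08×10⁻⁷/0.0130) = 7.92×10⁻³ m/s.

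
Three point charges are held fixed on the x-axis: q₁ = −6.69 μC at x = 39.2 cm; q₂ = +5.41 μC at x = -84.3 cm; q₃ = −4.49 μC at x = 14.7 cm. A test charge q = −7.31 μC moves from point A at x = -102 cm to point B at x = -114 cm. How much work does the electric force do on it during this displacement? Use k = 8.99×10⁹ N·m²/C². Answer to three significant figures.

The work done by the electric force is W_field = −ΔU = −q(V_B − V_A) = q(V_A − V_B).
At A: distances to the source charges are 1.41 m, 0.177 m, 1.17 m; V_A = Σ kqᵢ/rᵢ = 1.98×10⁵ V.
At B: distances to the source charges are 1.53 m, 0.297 m, 1.29 m; V_B = Σ kqᵢ/rᵢ = 9.31×10⁴ V.
ΔV = V_B − V_A = -1.04×10⁵ V.
W_field = −qΔV = −(-7.31×10⁻⁶ C)(-1.04×10⁵ V) = -0.764 J.

-0.764 J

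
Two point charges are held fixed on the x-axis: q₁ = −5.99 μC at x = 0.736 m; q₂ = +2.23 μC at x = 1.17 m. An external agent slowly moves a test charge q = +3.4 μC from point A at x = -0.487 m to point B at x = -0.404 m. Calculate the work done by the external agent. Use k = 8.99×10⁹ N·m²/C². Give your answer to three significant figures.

For quasistatic motion the external work equals the change in potential energy: W_ext = qΔV = q(V_B − V_A).
At A: distances to the source charges are 1.22 m, 1.66 m; V_A = Σ kqᵢ/rᵢ = -3.19×10⁴ V.
At B: distances to the source charges are 1.14 m, 1.57 m; V_B = Σ kqᵢ/rᵢ = -3.45×10⁴ V.
ΔV = V_B − V_A = -2570 V.
W_ext = qΔV = (3.40×10⁻⁶ C)(-2570 V) = -8.73×10⁻³ J.

-8.73×10⁻³ J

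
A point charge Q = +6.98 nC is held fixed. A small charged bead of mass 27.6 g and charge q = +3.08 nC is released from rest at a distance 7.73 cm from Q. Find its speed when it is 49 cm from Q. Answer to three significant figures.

Only the electrostatic force acts, so mechanical energy is conserved: ½mv² = U₁ − U₂ = kQq(1/r₁ − 1/r₂).
U₁ − U₂ = (8.99×10⁹ N·m²/C²)(6.98×10⁻⁹ C)(3.08×10⁻⁹ C)(1/0.0773 − 1/0.490) = 2.11×10⁻⁶ J.
v = √(2·2.11×10⁻⁶/0.0276) = 0.0124 m/s.

0.0124 m/s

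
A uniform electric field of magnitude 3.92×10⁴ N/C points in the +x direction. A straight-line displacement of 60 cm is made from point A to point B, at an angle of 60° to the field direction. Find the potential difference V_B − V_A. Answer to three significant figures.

-1.18×10⁴ V

Only the component of displacement along E changes the potential: ΔV = −E·d·cosθ.
ΔV = −(3.92×10⁴ V/m)(0.600 m)cos60° = -1.18×10⁴ V.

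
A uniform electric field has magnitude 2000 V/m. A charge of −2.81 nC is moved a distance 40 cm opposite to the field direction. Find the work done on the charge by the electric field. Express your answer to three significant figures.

2.25×10⁻⁶ J

The potential change for a displacement 40 cm opposite to the field direction is ΔV = +Ed = 800 V.
W_field = −qΔV = 2.25×10⁻⁶ J.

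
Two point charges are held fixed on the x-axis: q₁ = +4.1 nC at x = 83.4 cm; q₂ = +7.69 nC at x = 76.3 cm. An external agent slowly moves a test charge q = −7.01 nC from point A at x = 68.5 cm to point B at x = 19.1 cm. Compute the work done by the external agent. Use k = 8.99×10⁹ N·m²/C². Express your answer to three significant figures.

6.70×10⁻⁶ J

For quasistatic motion the external work equals the change in potential energy: W_ext = qΔV = q(V_B − V_A).
At A: distances to the source charges are 0.149 m, 0.0780 m; V_A = Σ kqᵢ/rᵢ = 1130 V.
At B: distances to the source charges are 0.643 m, 0.572 m; V_B = Σ kqᵢ/rᵢ = 178 V.
ΔV = V_B − V_A = -956 V.
W_ext = qΔV = (-7.01×10⁻⁹ C)(-956 V) = 6.70×10⁻⁶ J.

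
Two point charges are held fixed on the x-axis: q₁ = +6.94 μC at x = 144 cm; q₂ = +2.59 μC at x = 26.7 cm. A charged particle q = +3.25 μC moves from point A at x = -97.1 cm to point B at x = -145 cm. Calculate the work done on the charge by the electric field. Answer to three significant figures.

The work done by the electric force is W_field = −ΔU = −q(V_B − V_A) = q(V_A − V_B).
At A: distances to the source charges are 2.41 m, 1.24 m; V_A = Σ kqᵢ/rᵢ = 4.47×10⁴ V.
At B: distances to the source charges are 2.89 m, 1.72 m; V_B = Σ kqᵢ/rᵢ = 3.51×10⁴ V.
ΔV = V_B − V_A = -9540 V.
W_field = −qΔV = −(3.25×10⁻⁶ C)(-9540 V) = 0.0310 J.

0.0310 J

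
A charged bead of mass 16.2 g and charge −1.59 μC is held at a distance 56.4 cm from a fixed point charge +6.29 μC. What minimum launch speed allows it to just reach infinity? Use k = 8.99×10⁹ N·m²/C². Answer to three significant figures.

To just escape, total mechanical energy must reach zero at infinity: ½mv²_min + U = 0, so ½mv²_min = −U = |kQq|/r.
|U| = |kQq|/r = (8.99×10⁹ N·m²/C²)(6.29×10⁻⁶)(1.59×10⁻⁶)/(0.564) = 0.159 J.
v_min = √(2|U|/m) = √(2·0.159/0.0162) = 4.44 m/s.

4.44 m/s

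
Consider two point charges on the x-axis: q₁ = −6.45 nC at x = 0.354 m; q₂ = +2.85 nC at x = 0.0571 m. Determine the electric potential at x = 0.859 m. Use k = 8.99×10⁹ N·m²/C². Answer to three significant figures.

-82.9 V

The total potential is the scalar sum of each charge's contribution, V = Σ kqᵢ/rᵢ.
Distances from the field point to each charge: r₁ = 0.505 m, r₂ = 0.802 m.
V = k[(-6.45×10⁻⁹)/(0.505) + (2.85×10⁻⁹)/(0.802)] = -82.9 V.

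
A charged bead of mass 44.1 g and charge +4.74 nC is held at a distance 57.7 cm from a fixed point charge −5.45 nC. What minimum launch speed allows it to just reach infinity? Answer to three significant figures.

To just escape, total mechanical energy must reach zero at infinity: ½mv²_min + U = 0, so ½mv²_min = −U = |kQq|/r.
|U| = |kQq|/r = (8.99×10⁹ N·m²/C²)(5.45×10⁻⁹)(4.74×10⁻⁹)/(0.577) = 4.02×10⁻⁷ J.
v_min = √(2|U|/m) = √(2·4.02×10⁻⁷/0.0441) = 4.27×10⁻³ m/s.

4.27×10⁻³ m/s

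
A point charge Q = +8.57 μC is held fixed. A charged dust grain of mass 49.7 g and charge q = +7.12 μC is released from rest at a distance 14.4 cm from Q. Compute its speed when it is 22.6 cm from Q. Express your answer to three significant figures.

7.46 m/s

Only the electrostatic force acts, so mechanical energy is conserved: ½mv² = U₁ − U₂ = kQq(1/r₁ − 1/r₂).
U₁ − U₂ = (8.99×10⁹ N·m²/C²)(8.57×10⁻⁶ C)(7.12×10⁻⁶ C)(1/0.144 − 1/0.226) = 1.38 J.
v = √(2·1.38/0.0497) = 7.46 m/s.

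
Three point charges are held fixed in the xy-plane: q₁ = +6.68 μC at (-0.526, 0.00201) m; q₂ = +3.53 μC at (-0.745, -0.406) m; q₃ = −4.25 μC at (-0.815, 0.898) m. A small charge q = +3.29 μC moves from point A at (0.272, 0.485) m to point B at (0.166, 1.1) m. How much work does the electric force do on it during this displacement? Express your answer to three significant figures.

The work done by the electric force is W_field = −ΔU = −q(V_B − V_A) = q(V_A − V_B).
At A: distances to the source charges are 0.933 m, 1.35 m, 1.16 m; V_A = Σ kqᵢ/rᵢ = 5.50×10⁴ V.
At B: distances to the source charges are 1.30 m, 1.76 m, 1.00 m; V_B = Σ kqᵢ/rᵢ = 2.62×10⁴ V.
ΔV = V_B − V_A = -2.88×10⁴ V.
W_field = −qΔV = −(3.29×10⁻⁶ C)(-2.88×10⁴ V) = 0.0949 J.

0.0949 J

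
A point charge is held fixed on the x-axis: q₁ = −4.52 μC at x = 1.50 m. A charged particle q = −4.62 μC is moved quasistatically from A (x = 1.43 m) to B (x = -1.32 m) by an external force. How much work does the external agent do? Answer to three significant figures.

-2.62 J

For quasistatic motion the external work equals the change in potential energy: W_ext = qΔV = q(V_B − V_A).
At A: distance to the source charge is 0.0700 m; V_A = kq₁/r = -5.80×10⁵ V.
At B: distance to the source charge is 2.82 m; V_B = kq₁/r = -1.44×10⁴ V.
ΔV = V_B − V_A = 5.66×10⁵ V.
W_ext = qΔV = (-4.62×10⁻⁶ C)(5.66×10⁵ V) = -2.62 J.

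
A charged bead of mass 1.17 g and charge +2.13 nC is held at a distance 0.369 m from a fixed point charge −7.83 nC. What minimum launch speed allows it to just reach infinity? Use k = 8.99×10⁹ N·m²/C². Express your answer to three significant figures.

0.0264 m/s

To just escape, total mechanical energy must reach zero at infinity: ½mv²_min + U = 0, so ½mv²_min = −U = |kQq|/r.
|U| = |kQq|/r = (8.99×10⁹ N·m²/C²)(7.83×10⁻⁹)(2.13×10⁻⁹)/(0.369) = 4.06×10⁻⁷ J.
v_min = √(2|U|/m) = √(2·4.06×10⁻⁷/1.17×10⁻³) = 0.0264 m/s.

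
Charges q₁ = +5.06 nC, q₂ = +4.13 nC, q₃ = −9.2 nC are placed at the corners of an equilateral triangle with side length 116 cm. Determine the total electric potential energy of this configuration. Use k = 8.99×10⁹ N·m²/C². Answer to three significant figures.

-4.93×10⁻⁷ J

The work to assemble the configuration equals its total potential energy, U = Σ kqᵢqⱼ/rᵢⱼ over all pairs.
All three pair separations equal the side length, 1.16 m.
U = (1.62×10⁻⁷) + (-3.61×10⁻⁷) + (-2.94×10⁻⁷) = -4.93×10⁻⁷ J.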